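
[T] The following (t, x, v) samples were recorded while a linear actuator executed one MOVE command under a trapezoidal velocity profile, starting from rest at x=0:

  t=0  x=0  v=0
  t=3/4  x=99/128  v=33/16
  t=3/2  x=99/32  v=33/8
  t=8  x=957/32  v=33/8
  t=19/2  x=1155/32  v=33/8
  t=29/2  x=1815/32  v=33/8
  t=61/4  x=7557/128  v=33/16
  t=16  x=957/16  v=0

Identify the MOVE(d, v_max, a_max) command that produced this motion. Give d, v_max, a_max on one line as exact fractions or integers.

d=957/16 v_max=33/8 a_max=11/4

final state: t=16, x=957/16, v=0 → d = 957/16
a_max = (33/16−0)/(3/4−0) = 11/4
max v = 33/8 over t∈[3/2,29/2] → v_max = 33/8
check: 33/8·(3/2+13) = 957/16 ✓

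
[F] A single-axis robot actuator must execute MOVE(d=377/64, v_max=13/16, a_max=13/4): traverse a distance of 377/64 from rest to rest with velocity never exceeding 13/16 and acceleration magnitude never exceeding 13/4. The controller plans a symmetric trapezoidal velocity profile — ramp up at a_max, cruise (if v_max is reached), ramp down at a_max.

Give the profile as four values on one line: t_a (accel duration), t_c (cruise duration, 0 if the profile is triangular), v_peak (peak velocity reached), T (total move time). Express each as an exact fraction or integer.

v_max²/a_max = (13/16)²/(13/4) = 13/64
377/64 ≥ 13/64 so v_max reached
t_a = (13/16)/(13/4) = 1/4; v_peak = 13/16
d_cruise = 377/64 − 13/64 = 91/16; t_c = (91/16)/(13/16) = 7
T = 2·1/4 + 7 = 15/2

t_a=1/4 t_c=7 v_peak=13/16 T=15/2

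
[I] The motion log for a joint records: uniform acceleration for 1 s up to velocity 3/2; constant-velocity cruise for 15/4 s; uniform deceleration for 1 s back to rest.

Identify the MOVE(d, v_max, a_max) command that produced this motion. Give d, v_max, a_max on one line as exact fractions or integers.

d=57/8 v_max=3/2 a_max=3/2

a_max = (3/2)/1 = 3/2
d_a = ½·3/2·1 = 3/4; d_c = 3/2·15/4 = 45/8
d = 2·3/4 + 45/8 = 57/8
t_c = 15/4 > 0 ⇒ limit active, v_max = 3/2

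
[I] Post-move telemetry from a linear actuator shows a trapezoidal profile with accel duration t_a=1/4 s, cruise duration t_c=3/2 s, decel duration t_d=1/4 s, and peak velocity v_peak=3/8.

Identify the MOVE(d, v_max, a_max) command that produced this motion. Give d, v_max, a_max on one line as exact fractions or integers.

a_max = (3/8)/(1/4) = 3/2
d_a = ½·3/8·1/4 = 3/64; d_c = 3/8·3/2 = 9/16
d = 2·3/64 + 9/16 = 21/32
t_c = 3/2 > 0 ⇒ limit active, v_max = 3/8

d=21/32 v_max=3/8 a_max=3/2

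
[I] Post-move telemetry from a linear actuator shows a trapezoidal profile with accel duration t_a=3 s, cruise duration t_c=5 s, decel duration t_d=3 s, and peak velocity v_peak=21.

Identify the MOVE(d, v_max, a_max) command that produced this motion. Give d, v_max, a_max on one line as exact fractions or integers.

a_max = 21/3 = 7
d_a = ½·21·3 = 63/2; d_c = 21·5 = 105
d = 2·63/2 + 105 = 168
t_c = 5 > 0 ⇒ limit active, v_max = 21

d=168 v_max=21 a_max=7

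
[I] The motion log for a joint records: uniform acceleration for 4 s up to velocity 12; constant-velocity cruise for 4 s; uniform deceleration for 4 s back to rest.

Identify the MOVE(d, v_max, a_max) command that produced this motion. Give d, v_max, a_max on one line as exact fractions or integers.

a_max = 12/4 = 3
d_a = ½·12·4 = 24; d_c = 12·4 = 48
d = 2·24 + 48 = 96
t_c = 4 > 0 ⇒ limit active, v_max = 12

d=96 v_max=12 a_max=3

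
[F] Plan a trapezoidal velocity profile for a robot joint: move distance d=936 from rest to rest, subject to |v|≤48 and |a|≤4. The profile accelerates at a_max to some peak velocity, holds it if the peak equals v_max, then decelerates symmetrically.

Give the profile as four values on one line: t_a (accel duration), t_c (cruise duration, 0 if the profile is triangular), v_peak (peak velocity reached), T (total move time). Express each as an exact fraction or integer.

t_a=12 t_c=15/2 v_peak=48 T=63/2

(v_max)²/a_max = 48²/4 = 576
936 ≥ 576 → trapezoidal
t_a = 48/4 = 12; v_peak = 48
d_cruise = 936 − 576 = 360; t_c = 360/48 = 15/2
T = 2·12 + 15/2 = 63/2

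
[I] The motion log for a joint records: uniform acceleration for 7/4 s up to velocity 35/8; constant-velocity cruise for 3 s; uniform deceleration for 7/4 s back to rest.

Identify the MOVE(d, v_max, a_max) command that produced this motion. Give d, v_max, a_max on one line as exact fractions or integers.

a_max = (35/8)/(7/4) = 5/2
d_a = ½·35/8·7/4 = 245/64; d_c = 35/8·3 = 105/8
d = 2·245/64 + 105/8 = 665/32
t_c = 3 > 0 ⇒ limit active, v_max = 35/8

d=665/32 v_max=35/8 a_max=5/2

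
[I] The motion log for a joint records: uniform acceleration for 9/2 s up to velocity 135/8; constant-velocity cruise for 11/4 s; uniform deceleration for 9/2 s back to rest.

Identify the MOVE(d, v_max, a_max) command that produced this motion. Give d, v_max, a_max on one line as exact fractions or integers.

d=3915/32 v_max=135/8 a_max=15/4

a_max = (135/8)/(9/2) = 15/4
d_a = ½·135/8·9/2 = 1215/32; d_c = 135/8·11/4 = 1485/32
d = 2·1215/32 + 1485/32 = 3915/32
t_c = 11/4 > 0 → v_max = v_peak = 135/8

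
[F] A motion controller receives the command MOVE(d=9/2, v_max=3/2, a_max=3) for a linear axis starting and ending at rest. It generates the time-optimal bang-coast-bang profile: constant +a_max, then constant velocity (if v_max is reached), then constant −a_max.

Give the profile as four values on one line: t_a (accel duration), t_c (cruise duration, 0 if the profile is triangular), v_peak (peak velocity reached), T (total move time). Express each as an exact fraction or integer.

t_a=1/2 t_c=5/2 v_peak=3/2 T=7/2

v_max²/a_max = (3/2)²/3 = 3/4
9/2 ≥ 3/4 ⇒ cruise phase
t_a = (3/2)/3 = 1/2; v_peak = 3/2
d_cruise = 9/2 − 3/4 = 15/4; t_c = (15/4)/(3/2) = 5/2
T = 2·1/2 + 5/2 = 7/2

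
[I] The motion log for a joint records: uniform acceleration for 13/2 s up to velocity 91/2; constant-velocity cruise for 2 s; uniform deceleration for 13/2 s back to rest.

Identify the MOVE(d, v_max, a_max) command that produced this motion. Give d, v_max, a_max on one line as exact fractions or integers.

d=1547/4 v_max=91/2 a_max=7

a_max = (91/2)/(13/2) = 7
d_a = ½·91/2·13/2 = 1183/8; d_c = 91/2·2 = 91
d = 2·1183/8 + 91 = 1547/4
t_c = 2 > 0 ⇒ limit active, v_max = 91/2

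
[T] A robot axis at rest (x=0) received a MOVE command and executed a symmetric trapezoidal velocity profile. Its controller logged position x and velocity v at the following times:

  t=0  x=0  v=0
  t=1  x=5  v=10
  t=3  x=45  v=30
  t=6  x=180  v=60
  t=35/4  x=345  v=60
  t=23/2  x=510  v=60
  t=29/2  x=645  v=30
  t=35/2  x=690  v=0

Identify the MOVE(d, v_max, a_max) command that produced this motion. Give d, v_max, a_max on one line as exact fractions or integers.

final state: t=35/2, x=690, v=0 → d = 690
a_max = (10−0)/(1−0) = 10
max v = 60 over t∈[6,23/2] → v_max = 60
check: 60·(6+11/2) = 690 ✓

d=690 v_max=60 a_max=10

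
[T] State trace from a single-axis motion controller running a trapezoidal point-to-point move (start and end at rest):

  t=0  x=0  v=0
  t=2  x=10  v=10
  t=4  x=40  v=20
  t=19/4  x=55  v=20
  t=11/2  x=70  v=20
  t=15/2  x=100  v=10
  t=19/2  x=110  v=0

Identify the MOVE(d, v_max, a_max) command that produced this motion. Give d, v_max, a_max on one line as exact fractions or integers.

d=110 v_max=20 a_max=5

final state: t=19/2, x=110, v=0 → d = 110
a_max = (10−0)/(2−0) = 5
max v = 20 over t∈[4,11/2] → v_max = 20
check: 20·(4+3/2) = 110 ✓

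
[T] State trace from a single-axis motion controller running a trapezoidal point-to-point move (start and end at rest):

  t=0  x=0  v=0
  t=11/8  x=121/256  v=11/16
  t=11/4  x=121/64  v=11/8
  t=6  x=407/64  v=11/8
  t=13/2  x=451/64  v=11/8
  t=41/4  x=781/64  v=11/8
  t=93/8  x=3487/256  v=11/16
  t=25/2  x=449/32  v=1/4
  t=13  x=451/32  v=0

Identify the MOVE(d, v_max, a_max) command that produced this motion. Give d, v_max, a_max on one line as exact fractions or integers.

d=451/32 v_max=11/8 a_max=1/2

final state: t=13, x=451/32, v=0 → d = 451/32
a_max = (11/16−0)/(11/8−0) = 1/2
max v = 11/8 over t∈[11/4,41/4] → v_max = 11/8
check: 11/8·(11/4+15/2) = 451/32 ✓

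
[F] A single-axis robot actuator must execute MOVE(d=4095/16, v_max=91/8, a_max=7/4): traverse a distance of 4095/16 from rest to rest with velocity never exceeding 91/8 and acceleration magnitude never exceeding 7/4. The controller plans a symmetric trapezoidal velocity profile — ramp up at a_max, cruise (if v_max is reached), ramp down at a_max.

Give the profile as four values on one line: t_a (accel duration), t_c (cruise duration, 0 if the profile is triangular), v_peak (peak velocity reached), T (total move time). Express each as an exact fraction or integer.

v_max²/a_max = (91/8)²/(7/4) = 1183/16
4095/16 ≥ 1183/16 → trapezoidal
t_a = (91/8)/(7/4) = 13/2; v_peak = 91/8
d_cruise = 4095/16 − 1183/16 = 182; t_c = 182/(91/8) = 16
T = 2·13/2 + 16 = 29

t_a=13/2 t_c=16 v_peak=91/8 T=29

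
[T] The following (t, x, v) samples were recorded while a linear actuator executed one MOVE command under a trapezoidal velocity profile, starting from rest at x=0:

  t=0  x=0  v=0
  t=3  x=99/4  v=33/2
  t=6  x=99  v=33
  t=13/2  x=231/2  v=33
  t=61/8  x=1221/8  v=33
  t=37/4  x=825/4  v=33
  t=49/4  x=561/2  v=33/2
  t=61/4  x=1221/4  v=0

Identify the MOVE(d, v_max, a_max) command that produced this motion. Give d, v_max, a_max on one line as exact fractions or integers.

final state: t=61/4, x=1221/4, v=0 → d = 1221/4
a_max = (33/2−0)/(3−0) = 11/2
max v = 33 over t∈[6,37/4] → v_max = 33
check: 33·(6+13/4) = 1221/4 ✓

d=1221/4 v_max=33 a_max=11/2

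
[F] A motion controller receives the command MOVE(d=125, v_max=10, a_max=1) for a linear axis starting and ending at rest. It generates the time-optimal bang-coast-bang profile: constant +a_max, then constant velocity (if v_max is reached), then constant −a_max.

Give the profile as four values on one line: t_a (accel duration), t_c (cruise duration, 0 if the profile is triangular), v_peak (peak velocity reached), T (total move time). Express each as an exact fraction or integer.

t_a=10 t_c=5/2 v_peak=10 T=45/2

v_max²/a_max = 10²/1 = 100
125 ≥ 100 ⇒ cruise phase
t_a = 10/1 = 10; v_peak = 10
d_cruise = 125 − 100 = 25; t_c = 25/10 = 5/2
T = 2·10 + 5/2 = 45/2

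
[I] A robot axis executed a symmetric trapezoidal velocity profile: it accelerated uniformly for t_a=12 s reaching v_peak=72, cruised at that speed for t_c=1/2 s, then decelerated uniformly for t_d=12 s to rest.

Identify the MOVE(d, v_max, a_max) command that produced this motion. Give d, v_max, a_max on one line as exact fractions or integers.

d=900 v_max=72 a_max=6

a_max = 72/12 = 6
d_a = ½·72·12 = 432; d_c = 72·1/2 = 36
d = 2·432 + 36 = 900
t_c = 1/2 > 0 ⇒ limit active, v_max = 72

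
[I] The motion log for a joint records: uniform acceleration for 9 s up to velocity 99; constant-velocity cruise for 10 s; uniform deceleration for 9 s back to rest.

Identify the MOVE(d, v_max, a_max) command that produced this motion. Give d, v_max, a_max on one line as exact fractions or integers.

d=1881 v_max=99 a_max=11

a_max = 99/9 = 11
d_a = ½·99·9 = 891/2; d_c = 99·10 = 990
d = 2·891/2 + 990 = 1881
t_c = 10 > 0 → v_max = v_peak = 99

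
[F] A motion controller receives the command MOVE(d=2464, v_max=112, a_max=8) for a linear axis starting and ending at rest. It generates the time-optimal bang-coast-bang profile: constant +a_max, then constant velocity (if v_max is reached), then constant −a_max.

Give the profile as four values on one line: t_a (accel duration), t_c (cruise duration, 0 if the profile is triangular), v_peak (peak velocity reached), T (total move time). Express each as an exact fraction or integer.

t_a=14 t_c=8 v_peak=112 T=36

vₘ²/aₘ = 112²/8 = 1568
2464 ≥ 1568 ⇒ cruise phase
t_a = 112/8 = 14; v_peak = 112
d_cruise = 2464 − 1568 = 896; t_c = 896/112 = 8
T = 2·14 + 8 = 36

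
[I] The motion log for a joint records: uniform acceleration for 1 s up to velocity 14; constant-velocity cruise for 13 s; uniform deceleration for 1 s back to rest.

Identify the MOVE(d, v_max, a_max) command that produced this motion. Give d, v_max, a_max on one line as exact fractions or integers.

a_max = 14/1 = 14
d_a = ½·14·1 = 7; d_c = 14·13 = 182
d = 2·7 + 182 = 196
t_c = 13 > 0 so v_max = 14

d=196 v_max=14 a_max=14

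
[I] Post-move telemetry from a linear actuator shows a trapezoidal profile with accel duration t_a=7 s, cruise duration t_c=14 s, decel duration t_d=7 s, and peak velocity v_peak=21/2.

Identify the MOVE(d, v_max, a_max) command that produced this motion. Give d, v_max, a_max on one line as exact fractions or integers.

d=441/2 v_max=21/2 a_max=3/2

a_max = (21/2)/7 = 3/2
d_a = ½·21/2·7 = 147/4; d_c = 21/2·14 = 147
d = 2·147/4 + 147 = 441/2
t_c = 14 > 0 → v_max = v_peak = 21/2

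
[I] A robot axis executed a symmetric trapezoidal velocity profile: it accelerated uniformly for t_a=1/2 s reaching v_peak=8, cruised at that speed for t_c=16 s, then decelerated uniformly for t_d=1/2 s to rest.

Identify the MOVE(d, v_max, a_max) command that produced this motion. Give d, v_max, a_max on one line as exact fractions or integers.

d=132 v_max=8 a_max=16

a_max = 8/(1/2) = 16
d_a = ½·8·1/2 = 2; d_c = 8·16 = 128
d = 2·2 + 128 = 132
t_c = 16 > 0 ⇒ limit active, v_max = 8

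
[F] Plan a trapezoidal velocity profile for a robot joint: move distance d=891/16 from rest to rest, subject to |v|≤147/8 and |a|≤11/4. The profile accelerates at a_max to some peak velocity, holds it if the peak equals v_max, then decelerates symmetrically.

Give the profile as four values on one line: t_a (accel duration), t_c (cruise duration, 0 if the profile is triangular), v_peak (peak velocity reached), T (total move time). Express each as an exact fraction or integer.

t_a=9/2 t_c=0 v_peak=99/8 T=9

(v_max)²/a_max = (147/8)²/(11/4) = 21609/176
891/16 < 21609/176 → triangular
v_peak = √(891/16·11/4) = √(9801/64) = 99/8
t_a = (99/8)/(11/4) = 9/2; t_c = 0
T = 2·9/2 = 9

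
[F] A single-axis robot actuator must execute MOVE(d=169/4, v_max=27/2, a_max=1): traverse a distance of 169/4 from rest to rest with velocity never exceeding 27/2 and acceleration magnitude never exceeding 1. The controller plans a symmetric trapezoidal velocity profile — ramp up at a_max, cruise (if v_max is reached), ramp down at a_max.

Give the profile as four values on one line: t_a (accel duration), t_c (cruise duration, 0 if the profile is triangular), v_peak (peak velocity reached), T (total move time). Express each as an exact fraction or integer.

(v_max)²/a_max = (27/2)²/1 = 729/4
169/4 < 729/4 so t_c = 0
v_peak = √(169/4·1) = √(169/4) = 13/2
t_a = (13/2)/1 = 13/2; t_c = 0
T = 2·13/2 = 13

t_a=13/2 t_c=0 v_peak=13/2 T=13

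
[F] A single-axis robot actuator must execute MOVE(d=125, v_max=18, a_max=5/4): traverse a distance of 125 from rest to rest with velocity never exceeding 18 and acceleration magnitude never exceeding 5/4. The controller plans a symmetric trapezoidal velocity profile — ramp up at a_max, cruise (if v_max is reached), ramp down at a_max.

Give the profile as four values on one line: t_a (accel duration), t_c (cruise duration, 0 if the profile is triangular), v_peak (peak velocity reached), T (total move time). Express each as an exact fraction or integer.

v_max²/a_max = 18²/(5/4) = 1296/5
125 < 1296/5 so t_c = 0
v_peak = √(125·5/4) = √(625/4) = 25/2
t_a = (25/2)/(5/4) = 10; t_c = 0
T = 2·10 = 20

t_a=10 t_c=0 v_peak=25/2 T=20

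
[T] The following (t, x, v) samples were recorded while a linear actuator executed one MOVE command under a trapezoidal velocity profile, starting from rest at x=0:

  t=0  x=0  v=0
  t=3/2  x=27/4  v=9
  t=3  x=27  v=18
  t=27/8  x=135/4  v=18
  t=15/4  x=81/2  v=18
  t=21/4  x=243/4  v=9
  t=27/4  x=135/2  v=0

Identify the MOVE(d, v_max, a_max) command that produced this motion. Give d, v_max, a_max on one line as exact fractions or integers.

final state: t=27/4, x=135/2, v=0 → d = 135/2
a_max = (9−0)/(3/2−0) = 6
max v = 18 over t∈[3,15/4] → v_max = 18
check: 18·(3+3/4) = 135/2 ✓

d=135/2 v_max=18 a_max=6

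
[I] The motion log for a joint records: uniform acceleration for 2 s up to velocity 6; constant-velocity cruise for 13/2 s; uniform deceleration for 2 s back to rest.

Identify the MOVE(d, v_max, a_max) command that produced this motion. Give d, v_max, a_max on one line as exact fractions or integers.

d=51 v_max=6 a_max=3

a_max = 6/2 = 3
d_a = ½·6·2 = 6; d_c = 6·13/2 = 39
d = 2·6 + 39 = 51
t_c = 13/2 > 0 ⇒ limit active, v_max = 6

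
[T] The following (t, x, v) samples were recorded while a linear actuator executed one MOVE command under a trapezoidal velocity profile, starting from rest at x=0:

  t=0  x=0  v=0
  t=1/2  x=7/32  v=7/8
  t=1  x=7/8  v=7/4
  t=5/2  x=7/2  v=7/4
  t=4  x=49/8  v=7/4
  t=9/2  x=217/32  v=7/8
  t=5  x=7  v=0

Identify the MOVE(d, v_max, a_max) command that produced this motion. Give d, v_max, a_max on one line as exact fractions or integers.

final state: t=5, x=7, v=0 → d = 7
a_max = (7/8−0)/(1/2−0) = 7/4
max v = 7/4 over t∈[1,4] → v_max = 7/4
check: 7/4·(1+3) = 7 ✓

d=7 v_max=7/4 a_max=7/4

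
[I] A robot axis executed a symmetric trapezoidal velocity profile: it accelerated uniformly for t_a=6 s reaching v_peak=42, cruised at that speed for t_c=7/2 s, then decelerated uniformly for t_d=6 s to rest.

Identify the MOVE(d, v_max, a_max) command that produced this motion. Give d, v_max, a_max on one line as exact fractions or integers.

d=399 v_max=42 a_max=7

a_max = 42/6 = 7
d_a = ½·42·6 = 126; d_c = 42·7/2 = 147
d = 2·126 + 147 = 399
t_c = 7/2 > 0 ⇒ limit active, v_max = 42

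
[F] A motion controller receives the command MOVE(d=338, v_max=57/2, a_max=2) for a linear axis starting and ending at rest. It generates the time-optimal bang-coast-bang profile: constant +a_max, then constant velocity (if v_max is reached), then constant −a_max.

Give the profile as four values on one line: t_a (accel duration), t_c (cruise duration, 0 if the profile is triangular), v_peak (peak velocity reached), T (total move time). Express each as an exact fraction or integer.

v_max²/a_max = (57/2)²/2 = 3249/8
338 < 3249/8 so t_c = 0
v_peak = √(338·2) = √676 = 26
t_a = 26/2 = 13; t_c = 0
T = 2·13 = 26

t_a=13 t_c=0 v_peak=26 T=26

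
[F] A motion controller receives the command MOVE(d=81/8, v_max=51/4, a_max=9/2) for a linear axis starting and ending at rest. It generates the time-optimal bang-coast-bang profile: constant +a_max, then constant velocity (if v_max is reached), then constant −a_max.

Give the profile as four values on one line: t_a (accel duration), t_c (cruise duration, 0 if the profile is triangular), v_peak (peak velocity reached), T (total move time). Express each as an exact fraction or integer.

v_max²/a_max = (51/4)²/(9/2) = 289/8
81/8 < 289/8 so t_c = 0
v_peak = √(81/8·9/2) = √(729/16) = 27/4
t_a = (27/4)/(9/2) = 3/2; t_c = 0
T = 2·3/2 = 3

t_a=3/2 t_c=0 v_peak=27/4 T=3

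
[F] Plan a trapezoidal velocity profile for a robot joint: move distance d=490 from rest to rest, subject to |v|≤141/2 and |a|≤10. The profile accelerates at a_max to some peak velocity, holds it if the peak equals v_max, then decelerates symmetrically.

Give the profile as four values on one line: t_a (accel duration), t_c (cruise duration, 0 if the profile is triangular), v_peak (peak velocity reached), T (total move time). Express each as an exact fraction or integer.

(v_max)²/a_max = (141/2)²/10 = 19881/40
490 < 19881/40 ⇒ no cruise
v_peak = √(490·10) = √4900 = 70
t_a = 70/10 = 7; t_c = 0
T = 2·7 = 14

t_a=7 t_c=0 v_peak=70 T=14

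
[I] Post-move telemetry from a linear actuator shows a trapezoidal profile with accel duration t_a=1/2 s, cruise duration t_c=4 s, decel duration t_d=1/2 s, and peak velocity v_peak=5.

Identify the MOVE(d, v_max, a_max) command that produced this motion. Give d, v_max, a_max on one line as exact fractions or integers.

a_max = 5/(1/2) = 10
d_a = ½·5·1/2 = 5/4; d_c = 5·4 = 20
d = 2·5/4 + 20 = 45/2
t_c = 4 > 0 ⇒ limit active, v_max = 5

d=45/2 v_max=5 a_max=10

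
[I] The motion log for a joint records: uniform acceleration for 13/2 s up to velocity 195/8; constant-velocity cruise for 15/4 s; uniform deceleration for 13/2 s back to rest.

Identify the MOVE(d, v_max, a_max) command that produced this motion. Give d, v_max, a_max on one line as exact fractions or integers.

d=7995/32 v_max=195/8 a_max=15/4

a_max = (195/8)/(13/2) = 15/4
d_a = ½·195/8·13/2 = 2535/32; d_c = 195/8·15/4 = 2925/32
d = 2·2535/32 + 2925/32 = 7995/32
t_c = 15/4 > 0 so v_max = 195/8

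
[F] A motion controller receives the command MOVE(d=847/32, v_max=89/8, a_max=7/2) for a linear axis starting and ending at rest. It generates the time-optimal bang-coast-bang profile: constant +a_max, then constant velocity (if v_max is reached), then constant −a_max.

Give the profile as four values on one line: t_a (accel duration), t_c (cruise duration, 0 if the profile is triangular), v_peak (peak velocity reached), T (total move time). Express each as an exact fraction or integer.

(v_max)²/a_max = (89/8)²/(7/2) = 7921/224
847/32 < 7921/224 so t_c = 0
v_peak = √(847/32·7/2) = √(5929/64) = 77/8
t_a = (77/8)/(7/2) = 11/4; t_c = 0
T = 2·11/4 = 11/2

t_a=11/4 t_c=0 v_peak=77/8 T=11/2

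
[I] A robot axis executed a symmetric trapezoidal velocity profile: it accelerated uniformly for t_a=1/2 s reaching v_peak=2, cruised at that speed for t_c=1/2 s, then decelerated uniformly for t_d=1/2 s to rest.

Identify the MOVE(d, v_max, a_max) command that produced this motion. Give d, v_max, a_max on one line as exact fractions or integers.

d=2 v_max=2 a_max=4

a_max = 2/(1/2) = 4
d_a = ½·2·1/2 = 1/2; d_c = 2·1/2 = 1
d = 2·1/2 + 1 = 2
t_c = 1/2 > 0 so v_max = 2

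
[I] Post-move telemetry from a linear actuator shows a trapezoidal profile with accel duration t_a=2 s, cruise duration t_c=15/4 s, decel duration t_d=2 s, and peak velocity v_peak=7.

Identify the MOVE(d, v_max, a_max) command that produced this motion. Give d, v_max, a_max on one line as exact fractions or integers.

d=161/4 v_max=7 a_max=7/2

a_max = 7/2
d_a = ½·7·2 = 7; d_c = 7·15/4 = 105/4
d = 2·7 + 105/4 = 161/4
t_c = 15/4 > 0 ⇒ limit active, v_max = 7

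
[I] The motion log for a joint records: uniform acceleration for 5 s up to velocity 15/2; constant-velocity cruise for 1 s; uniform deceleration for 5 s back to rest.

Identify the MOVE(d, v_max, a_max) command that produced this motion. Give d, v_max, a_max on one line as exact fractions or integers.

d=45 v_max=15/2 a_max=3/2

a_max = (15/2)/5 = 3/2
d_a = ½·15/2·5 = 75/4; d_c = 15/2·1 = 15/2
d = 2·75/4 + 15/2 = 45
t_c = 1 > 0 so v_max = 15/2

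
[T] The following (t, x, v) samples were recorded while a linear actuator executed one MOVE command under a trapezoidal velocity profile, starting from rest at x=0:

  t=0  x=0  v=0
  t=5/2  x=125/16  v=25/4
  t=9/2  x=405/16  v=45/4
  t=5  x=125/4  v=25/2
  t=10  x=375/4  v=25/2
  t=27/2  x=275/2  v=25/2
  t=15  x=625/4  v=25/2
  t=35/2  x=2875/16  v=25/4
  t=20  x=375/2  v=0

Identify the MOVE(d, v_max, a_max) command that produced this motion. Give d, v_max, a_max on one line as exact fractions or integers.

d=375/2 v_max=25/2 a_max=5/2

final state: t=20, x=375/2, v=0 → d = 375/2
a_max = (25/4−0)/(5/2−0) = 5/2
max v = 25/2 over t∈[5,15] → v_max = 25/2
check: 25/2·(5+10) = 375/2 ✓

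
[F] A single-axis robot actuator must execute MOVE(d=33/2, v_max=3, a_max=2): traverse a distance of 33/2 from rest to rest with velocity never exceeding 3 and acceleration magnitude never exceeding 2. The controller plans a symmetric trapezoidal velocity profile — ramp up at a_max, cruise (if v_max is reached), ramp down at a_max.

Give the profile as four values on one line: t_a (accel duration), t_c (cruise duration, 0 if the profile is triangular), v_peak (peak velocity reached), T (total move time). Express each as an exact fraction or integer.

t_a=3/2 t_c=4 v_peak=3 T=7

vₘ²/aₘ = 3²/2 = 9/2
33/2 ≥ 9/2 ⇒ cruise phase
t_a = 3/2; v_peak = 3
d_cruise = 33/2 − 9/2 = 12; t_c = 12/3 = 4
T = 2·3/2 + 4 = 7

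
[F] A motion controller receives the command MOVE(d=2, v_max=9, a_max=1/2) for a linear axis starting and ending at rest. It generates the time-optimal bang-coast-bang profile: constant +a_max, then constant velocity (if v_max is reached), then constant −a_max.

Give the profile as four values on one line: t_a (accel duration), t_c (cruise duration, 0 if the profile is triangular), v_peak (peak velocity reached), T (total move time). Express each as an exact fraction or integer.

vₘ²/aₘ = 9²/(1/2) = 162
2 < 162 so t_c = 0
v_peak = √(2·1/2) = √1 = 1
t_a = 1/(1/2) = 2; t_c = 0
T = 2·2 = 4

t_a=2 t_c=0 v_peak=1 T=4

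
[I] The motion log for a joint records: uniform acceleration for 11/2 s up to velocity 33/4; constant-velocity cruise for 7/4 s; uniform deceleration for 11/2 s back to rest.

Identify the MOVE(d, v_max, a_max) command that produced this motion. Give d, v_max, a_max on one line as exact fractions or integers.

a_max = (33/4)/(11/2) = 3/2
d_a = ½·33/4·11/2 = 363/16; d_c = 33/4·7/4 = 231/16
d = 2·363/16 + 231/16 = 957/16
t_c = 7/4 > 0 so v_max = 33/4

d=957/16 v_max=33/4 a_max=3/2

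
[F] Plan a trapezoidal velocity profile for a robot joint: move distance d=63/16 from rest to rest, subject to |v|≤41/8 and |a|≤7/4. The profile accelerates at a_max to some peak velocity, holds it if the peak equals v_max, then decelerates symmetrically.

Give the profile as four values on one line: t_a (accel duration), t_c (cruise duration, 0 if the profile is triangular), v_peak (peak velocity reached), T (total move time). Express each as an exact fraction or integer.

t_a=3/2 t_c=0 v_peak=21/8 T=3

(v_max)²/a_max = (41/8)²/(7/4) = 1681/112
63/16 < 1681/112 ⇒ no cruise
v_peak = √(63/16·7/4) = √(441/64) = 21/8
t_a = (21/8)/(7/4) = 3/2; t_c = 0
T = 2·3/2 = 3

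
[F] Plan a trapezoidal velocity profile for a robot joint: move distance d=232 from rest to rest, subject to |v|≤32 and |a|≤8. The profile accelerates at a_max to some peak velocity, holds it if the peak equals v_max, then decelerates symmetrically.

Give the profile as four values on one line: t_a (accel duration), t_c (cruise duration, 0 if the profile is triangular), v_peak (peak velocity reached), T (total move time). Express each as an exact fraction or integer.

t_a=4 t_c=13/4 v_peak=32 T=45/4

v_max²/a_max = 32²/8 = 128
232 ≥ 128 → trapezoidal
t_a = 32/8 = 4; v_peak = 32
d_cruise = 232 − 128 = 104; t_c = 104/32 = 13/4
T = 2·4 + 13/4 = 45/4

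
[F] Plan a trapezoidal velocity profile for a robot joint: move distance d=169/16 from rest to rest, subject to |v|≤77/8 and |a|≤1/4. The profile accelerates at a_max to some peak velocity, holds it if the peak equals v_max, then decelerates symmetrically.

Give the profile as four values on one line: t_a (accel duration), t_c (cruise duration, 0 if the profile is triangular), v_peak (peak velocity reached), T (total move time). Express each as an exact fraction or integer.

t_a=13/2 t_c=0 v_peak=13/8 T=13

vₘ²/aₘ = (77/8)²/(1/4) = 5929/16
169/16 < 5929/16 → triangular
v_peak = √(169/16·1/4) = √(169/64) = 13/8
t_a = (13/8)/(1/4) = 13/2; t_c = 0
T = 2·13/2 = 13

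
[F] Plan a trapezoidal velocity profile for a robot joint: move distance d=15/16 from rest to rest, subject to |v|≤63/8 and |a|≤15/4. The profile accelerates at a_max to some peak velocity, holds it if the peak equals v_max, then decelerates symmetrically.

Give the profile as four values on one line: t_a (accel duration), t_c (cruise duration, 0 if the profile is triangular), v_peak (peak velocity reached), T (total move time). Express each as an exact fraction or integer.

(v_max)²/a_max = (63/8)²/(15/4) = 1323/80
15/16 < 1323/80 so t_c = 0
v_peak = √(15/16·15/4) = √(225/64) = 15/8
t_a = (15/8)/(15/4) = 1/2; t_c = 0
T = 2·1/2 = 1

t_a=1/2 t_c=0 v_peak=15/8 T=1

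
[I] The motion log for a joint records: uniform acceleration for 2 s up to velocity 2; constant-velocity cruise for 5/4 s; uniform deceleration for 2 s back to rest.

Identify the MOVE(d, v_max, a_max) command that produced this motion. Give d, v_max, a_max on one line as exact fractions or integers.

d=13/2 v_max=2 a_max=1

a_max = 2/2 = 1
d_a = ½·2·2 = 2; d_c = 2·5/4 = 5/2
d = 2·2 + 5/2 = 13/2
t_c = 5/4 > 0 ⇒ limit active, v_max = 2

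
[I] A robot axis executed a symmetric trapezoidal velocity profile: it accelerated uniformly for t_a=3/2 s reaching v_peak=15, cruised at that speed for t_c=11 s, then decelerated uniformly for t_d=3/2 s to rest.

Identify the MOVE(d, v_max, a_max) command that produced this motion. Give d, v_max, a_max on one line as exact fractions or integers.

a_max = 15/(3/2) = 10
d_a = ½·15·3/2 = 45/4; d_c = 15·11 = 165
d = 2·45/4 + 165 = 375/2
t_c = 11 > 0 → v_max = v_peak = 15

d=375/2 v_max=15 a_max=10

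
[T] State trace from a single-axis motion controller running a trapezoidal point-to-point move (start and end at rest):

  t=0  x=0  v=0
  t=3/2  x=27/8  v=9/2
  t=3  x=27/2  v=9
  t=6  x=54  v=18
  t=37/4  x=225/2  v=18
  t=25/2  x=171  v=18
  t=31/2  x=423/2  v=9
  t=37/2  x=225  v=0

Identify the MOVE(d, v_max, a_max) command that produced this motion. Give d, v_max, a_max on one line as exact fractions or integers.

final state: t=37/2, x=225, v=0 → d = 225
a_max = (9/2−0)/(3/2−0) = 3
max v = 18 over t∈[6,25/2] → v_max = 18
check: 18·(6+13/2) = 225 ✓

d=225 v_max=18 a_max=3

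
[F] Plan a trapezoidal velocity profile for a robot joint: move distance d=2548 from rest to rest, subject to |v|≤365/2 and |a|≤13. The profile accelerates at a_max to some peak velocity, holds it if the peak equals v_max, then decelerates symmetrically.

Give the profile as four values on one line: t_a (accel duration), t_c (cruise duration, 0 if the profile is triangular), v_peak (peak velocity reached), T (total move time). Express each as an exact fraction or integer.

vₘ²/aₘ = (365/2)²/13 = 133225/52
2548 < 133225/52 so t_c = 0
v_peak = √(2548·13) = √33124 = 182
t_a = 182/13 = 14; t_c = 0
T = 2·14 = 28

t_a=14 t_c=0 v_peak=182 T=28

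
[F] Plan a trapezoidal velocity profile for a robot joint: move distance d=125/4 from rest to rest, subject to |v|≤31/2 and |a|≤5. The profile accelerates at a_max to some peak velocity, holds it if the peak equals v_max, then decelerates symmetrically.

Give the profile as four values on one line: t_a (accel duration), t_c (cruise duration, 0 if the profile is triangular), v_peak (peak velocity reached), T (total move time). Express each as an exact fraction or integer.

(v_max)²/a_max = (31/2)²/5 = 961/20
125/4 < 961/20 so t_c = 0
v_peak = √(125/4·5) = √(625/4) = 25/2
t_a = (25/2)/5 = 5/2; t_c = 0
T = 2·5/2 = 5

t_a=5/2 t_c=0 v_peak=25/2 T=5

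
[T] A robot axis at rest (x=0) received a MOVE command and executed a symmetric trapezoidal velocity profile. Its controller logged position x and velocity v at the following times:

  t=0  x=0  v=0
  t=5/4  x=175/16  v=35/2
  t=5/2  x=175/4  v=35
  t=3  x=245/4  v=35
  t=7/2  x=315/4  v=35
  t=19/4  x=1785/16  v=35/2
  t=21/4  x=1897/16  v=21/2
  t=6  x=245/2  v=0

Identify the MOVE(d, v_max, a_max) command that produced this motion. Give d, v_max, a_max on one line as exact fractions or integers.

final state: t=6, x=245/2, v=0 → d = 245/2
a_max = (35/2−0)/(5/4−0) = 14
max v = 35 over t∈[5/2,7/2] → v_max = 35
check: 35·(5/2+1) = 245/2 ✓

d=245/2 v_max=35 a_max=14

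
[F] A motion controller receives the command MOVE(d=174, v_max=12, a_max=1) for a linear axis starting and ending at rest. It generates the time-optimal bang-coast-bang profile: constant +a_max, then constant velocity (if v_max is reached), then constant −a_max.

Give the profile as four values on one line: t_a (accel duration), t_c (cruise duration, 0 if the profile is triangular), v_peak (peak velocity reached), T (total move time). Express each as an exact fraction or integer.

v_max²/a_max = 12²/1 = 144
174 ≥ 144 → trapezoidal
t_a = 12/1 = 12; v_peak = 12
d_cruise = 174 − 144 = 30; t_c = 30/12 = 5/2
T = 2·12 + 5/2 = 53/2

t_a=12 t_c=5/2 v_peak=12 T=53/2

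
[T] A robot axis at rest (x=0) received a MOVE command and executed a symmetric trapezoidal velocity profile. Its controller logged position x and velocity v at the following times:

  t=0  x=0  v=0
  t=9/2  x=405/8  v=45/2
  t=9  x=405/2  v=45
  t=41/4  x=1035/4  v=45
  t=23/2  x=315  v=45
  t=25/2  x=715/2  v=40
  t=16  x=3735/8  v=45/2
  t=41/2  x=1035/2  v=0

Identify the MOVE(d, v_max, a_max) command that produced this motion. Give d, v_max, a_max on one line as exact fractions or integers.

d=1035/2 v_max=45 a_max=5

final state: t=41/2, x=1035/2, v=0 → d = 1035/2
a_max = (45/2−0)/(9/2−0) = 5
max v = 45 over t∈[9,23/2] → v_max = 45
check: 45·(9+5/2) = 1035/2 ✓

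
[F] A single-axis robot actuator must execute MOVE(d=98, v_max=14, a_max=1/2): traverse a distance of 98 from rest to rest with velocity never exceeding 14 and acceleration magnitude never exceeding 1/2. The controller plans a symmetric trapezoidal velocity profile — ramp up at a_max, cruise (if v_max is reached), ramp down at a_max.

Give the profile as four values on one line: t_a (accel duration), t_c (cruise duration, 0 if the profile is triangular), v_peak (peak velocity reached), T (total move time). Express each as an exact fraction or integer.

t_a=14 t_c=0 v_peak=7 T=28

(v_max)²/a_max = 14²/(1/2) = 392
98 < 392 ⇒ no cruise
v_peak = √(98·1/2) = √49 = 7
t_a = 7/(1/2) = 14; t_c = 0
T = 2·14 = 28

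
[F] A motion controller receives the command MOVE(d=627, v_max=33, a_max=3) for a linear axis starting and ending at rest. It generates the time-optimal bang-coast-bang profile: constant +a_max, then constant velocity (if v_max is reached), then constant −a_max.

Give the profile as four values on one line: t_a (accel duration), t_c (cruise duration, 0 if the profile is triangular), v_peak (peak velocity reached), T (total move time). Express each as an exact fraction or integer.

vₘ²/aₘ = 33²/3 = 363
627 ≥ 363 → trapezoidal
t_a = 33/3 = 11; v_peak = 33
d_cruise = 627 − 363 = 264; t_c = 264/33 = 8
T = 2·11 + 8 = 30

t_a=11 t_c=8 v_peak=33 T=30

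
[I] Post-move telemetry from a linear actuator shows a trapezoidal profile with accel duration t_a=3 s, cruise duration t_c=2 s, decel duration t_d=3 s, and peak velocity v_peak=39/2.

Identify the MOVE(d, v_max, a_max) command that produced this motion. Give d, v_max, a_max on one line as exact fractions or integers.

a_max = (39/2)/3 = 13/2
d_a = ½·39/2·3 = 117/4; d_c = 39/2·2 = 39
d = 2·117/4 + 39 = 195/2
t_c = 2 > 0 ⇒ limit active, v_max = 39/2

d=195/2 v_max=39/2 a_max=13/2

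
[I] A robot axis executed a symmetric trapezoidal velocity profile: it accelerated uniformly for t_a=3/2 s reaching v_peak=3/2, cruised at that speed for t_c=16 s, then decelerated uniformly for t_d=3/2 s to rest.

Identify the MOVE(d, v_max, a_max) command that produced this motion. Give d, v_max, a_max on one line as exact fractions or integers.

a_max = (3/2)/(3/2) = 1
d_a = ½·3/2·3/2 = 9/8; d_c = 3/2·16 = 24
d = 2·9/8 + 24 = 105/4
t_c = 16 > 0 → v_max = v_peak = 3/2

d=105/4 v_max=3/2 a_max=1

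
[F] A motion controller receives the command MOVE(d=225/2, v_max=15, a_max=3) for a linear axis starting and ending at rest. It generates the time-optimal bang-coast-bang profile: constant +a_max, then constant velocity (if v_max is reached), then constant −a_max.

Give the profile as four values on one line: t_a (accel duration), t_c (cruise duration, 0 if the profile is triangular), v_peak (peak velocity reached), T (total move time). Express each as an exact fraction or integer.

v_max²/a_max = 15²/3 = 75
225/2 ≥ 75 ⇒ cruise phase
t_a = 15/3 = 5; v_peak = 15
d_cruise = 225/2 − 75 = 75/2; t_c = (75/2)/15 = 5/2
T = 2·5 + 5/2 = 25/2

t_a=5 t_c=5/2 v_peak=15 T=25/2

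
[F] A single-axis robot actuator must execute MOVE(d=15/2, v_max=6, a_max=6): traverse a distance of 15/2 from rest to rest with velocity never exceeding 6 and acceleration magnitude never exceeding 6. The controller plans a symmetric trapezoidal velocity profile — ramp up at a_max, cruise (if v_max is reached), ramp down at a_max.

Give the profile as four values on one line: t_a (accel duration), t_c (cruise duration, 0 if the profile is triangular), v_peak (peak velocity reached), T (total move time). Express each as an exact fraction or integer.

(v_max)²/a_max = 6²/6 = 6
15/2 ≥ 6 ⇒ cruise phase
t_a = 6/6 = 1; v_peak = 6
d_cruise = 15/2 − 6 = 3/2; t_c = (3/2)/6 = 1/4
T = 2·1 + 1/4 = 9/4

t_a=1 t_c=1/4 v_peak=6 T=9/4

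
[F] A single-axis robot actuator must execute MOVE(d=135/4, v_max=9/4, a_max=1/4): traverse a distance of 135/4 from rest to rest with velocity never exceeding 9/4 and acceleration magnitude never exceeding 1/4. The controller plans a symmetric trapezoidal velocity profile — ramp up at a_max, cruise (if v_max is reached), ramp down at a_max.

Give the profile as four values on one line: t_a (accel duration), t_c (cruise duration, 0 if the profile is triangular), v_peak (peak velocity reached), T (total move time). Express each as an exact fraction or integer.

v_max²/a_max = (9/4)²/(1/4) = 81/4
135/4 ≥ 81/4 → trapezoidal
t_a = (9/4)/(1/4) = 9; v_peak = 9/4
d_cruise = 135/4 − 81/4 = 27/2; t_c = (27/2)/(9/4) = 6
T = 2·9 + 6 = 24

t_a=9 t_c=6 v_peak=9/4 T=24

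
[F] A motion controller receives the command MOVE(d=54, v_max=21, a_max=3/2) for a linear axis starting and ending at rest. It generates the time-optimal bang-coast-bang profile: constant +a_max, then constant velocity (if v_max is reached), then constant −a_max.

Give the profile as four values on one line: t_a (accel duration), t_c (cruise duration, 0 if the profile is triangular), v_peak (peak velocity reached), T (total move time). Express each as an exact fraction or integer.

vₘ²/aₘ = 21²/(3/2) = 294
54 < 294 → triangular
v_peak = √(54·3/2) = √81 = 9
t_a = 9/(3/2) = 6; t_c = 0
T = 2·6 = 12

t_a=6 t_c=0 v_peak=9 T=12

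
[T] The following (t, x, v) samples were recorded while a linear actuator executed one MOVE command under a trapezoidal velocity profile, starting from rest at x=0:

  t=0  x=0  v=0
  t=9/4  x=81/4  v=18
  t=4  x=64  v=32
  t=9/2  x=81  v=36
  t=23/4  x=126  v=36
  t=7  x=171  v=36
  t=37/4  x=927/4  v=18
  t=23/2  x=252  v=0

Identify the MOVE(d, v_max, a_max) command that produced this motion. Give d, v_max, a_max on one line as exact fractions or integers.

final state: t=23/2, x=252, v=0 → d = 252
a_max = (18−0)/(9/4−0) = 8
max v = 36 over t∈[9/2,7] → v_max = 36
check: 36·(9/2+5/2) = 252 ✓

d=252 v_max=36 a_max=8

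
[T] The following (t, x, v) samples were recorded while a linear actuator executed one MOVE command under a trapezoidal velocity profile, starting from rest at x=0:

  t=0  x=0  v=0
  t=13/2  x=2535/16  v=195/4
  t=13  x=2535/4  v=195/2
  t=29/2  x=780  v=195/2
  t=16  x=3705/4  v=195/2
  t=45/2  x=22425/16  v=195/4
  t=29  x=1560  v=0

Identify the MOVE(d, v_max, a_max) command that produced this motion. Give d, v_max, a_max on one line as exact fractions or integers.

d=1560 v_max=195/2 a_max=15/2

final state: t=29, x=1560, v=0 → d = 1560
a_max = (195/4−0)/(13/2−0) = 15/2
max v = 195/2 over t∈[13,16] → v_max = 195/2
check: 195/2·(13+3) = 1560 ✓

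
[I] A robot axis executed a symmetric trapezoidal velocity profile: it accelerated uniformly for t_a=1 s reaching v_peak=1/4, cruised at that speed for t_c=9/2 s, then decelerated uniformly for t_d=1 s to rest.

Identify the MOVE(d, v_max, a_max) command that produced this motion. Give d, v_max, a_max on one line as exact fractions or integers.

a_max = (1/4)/1 = 1/4
d_a = ½·1/4·1 = 1/8; d_c = 1/4·9/2 = 9/8
d = 2·1/8 + 9/8 = 11/8
t_c = 9/2 > 0 → v_max = v_peak = 1/4

d=11/8 v_max=1/4 a_max=1/4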